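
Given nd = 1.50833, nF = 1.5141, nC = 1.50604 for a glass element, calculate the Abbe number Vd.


Abbe number formula: Vd = (nd - 1) / (nF - nC)
  nd - 1 = 1.50833 - 1 = 0.50833
  nF - nC = 1.5141 - 1.50604 = 0.00806
  Vd = 0.50833 / 0.00806 = 63.07

63.07


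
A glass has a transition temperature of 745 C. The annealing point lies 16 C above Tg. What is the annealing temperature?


The annealing temperature is Tg plus the offset:
  T_anneal = 745 + 16 = 761 C

761 C


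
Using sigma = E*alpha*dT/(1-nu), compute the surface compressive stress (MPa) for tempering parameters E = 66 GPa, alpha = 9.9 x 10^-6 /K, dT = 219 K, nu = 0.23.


Tempering stress: sigma = E * alpha * dT / (1 - nu)
  E (MPa) = 66 * 1000 = 66000
  Numerator = 66000 * (9.9 x 10^-6) * 219 = 143.0946
  Denominator = 1 - 0.23 = 0.77
  sigma = 143.0946 / 0.77 = 185.8 MPa

185.8 MPa


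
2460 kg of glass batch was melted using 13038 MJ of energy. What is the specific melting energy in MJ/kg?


Rearrange E = m * s for s:
  s = E / m
  s = 13038 / 2460 = 5.3 MJ/kg

5.3 MJ/kg


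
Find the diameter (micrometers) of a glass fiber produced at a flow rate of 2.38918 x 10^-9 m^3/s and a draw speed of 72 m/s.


Cross-sectional area from continuity:
  A = Q / v = 2.38918 x 10^-9 / 72 = 3.318306 x 10^-11 m^2
Diameter from circular cross-section:
  d = sqrt(4A / pi) * 10^6 (m -> um)
  d = sqrt(4 * 3.318306 x 10^-11 / pi) * 10^6 = 6.5 um

6.5 um


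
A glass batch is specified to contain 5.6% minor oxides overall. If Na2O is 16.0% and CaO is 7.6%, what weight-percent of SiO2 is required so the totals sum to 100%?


Known pieces sum to 100%:
  SiO2 = 100 - (others + Na2O + CaO)
  SiO2 = 100 - (5.6 + 16.0 + 7.6) = 70.8%

70.8%


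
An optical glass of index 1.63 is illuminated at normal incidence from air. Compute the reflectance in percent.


Fresnel reflectance at normal incidence:
  R = ((n - 1)/(n + 1))^2
  (n - 1)/(n + 1) = (1.63 - 1)/(1.63 + 1) = 0.239544
  R = 0.239544^2 = 0.0573813
  R(%) = 0.0573813 * 100 = 5.738%

5.738%


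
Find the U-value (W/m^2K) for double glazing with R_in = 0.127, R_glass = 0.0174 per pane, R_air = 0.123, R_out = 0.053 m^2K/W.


Total thermal resistance (series):
  R_total = R_in + R_glass + R_air + R_glass + R_out
  R_total = 0.127 + 0.0174 + 0.123 + 0.0174 + 0.053 = 0.3378 m^2K/W
U-value = 1 / R_total = 1 / 0.3378 = 2.96 W/m^2K

2.96 W/m^2K


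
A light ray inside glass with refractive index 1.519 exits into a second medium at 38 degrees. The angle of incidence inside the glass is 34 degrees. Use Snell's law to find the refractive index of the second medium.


Apply Snell's law: n1 * sin(theta1) = n2 * sin(theta2)
  n2 = n1 * sin(theta1) / sin(theta2)
  sin(34) = 0.559193
  sin(38) = 0.615661
  n2 = 1.519 * 0.559193 / 0.615661 = 1.3797

1.3797


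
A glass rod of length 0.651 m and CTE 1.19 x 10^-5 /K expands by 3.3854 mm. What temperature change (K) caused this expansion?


Rearrange dL = alpha * L0 * dT for dT:
  dT = dL / (alpha * L0)
  dL (m) = 3.3854 / 1000 = 0.0033854
  dT = 0.0033854 / ((1.19 x 10^-5) * 0.651) = 437.0 K

437.0 K


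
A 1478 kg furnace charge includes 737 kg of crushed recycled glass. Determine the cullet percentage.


Cullet ratio = (cullet mass / total batch mass) * 100
  Ratio = 737 / 1478 * 100 = 49.86%

49.86%


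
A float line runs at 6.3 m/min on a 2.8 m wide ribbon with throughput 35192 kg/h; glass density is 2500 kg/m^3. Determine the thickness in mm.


Ribbon cross-section from mass balance:
  Volume rate = throughput / density = 35192 / 2500 = 14.0768 m^3/h
  thickness = volume rate / (speed * 60 * width), i.e.
  thickness = throughput / (60 * speed * width * density) * 1000
  thickness = 35192 / (60 * 6.3 * 2.8 * 2500) * 1000 = 13.3 mm

13.3 mm


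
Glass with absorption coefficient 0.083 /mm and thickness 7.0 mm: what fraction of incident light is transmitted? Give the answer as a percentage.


Beer-Lambert law: T = exp(-alpha * thickness)
  exponent = -0.083 * 7.0 = -0.581
  T = exp(-0.581) = 0.5593
  Percentage = 0.5593 * 100 = 55.93%

55.93%


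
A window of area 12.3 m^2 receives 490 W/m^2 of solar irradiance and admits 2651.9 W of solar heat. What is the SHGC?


Rearrange Q = Area * SHGC * Irradiance:
  SHGC = Q / (Area * Irradiance)
  SHGC = 2651.9 / (12.3 * 490) = 0.44

0.44


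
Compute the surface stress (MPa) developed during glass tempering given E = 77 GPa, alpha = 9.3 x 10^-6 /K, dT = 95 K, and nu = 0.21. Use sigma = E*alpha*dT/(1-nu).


Tempering stress: sigma = E * alpha * dT / (1 - nu)
  E (MPa) = 77 * 1000 = 77000
  Numerator = 77000 * (9.3 x 10^-6) * 95 = 68.0295
  Denominator = 1 - 0.21 = 0.79
  sigma = 68.0295 / 0.79 = 86.1 MPa

86.1 MPa


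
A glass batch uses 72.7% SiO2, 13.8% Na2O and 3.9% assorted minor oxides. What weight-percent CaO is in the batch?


Pieces sum to 100%:
  CaO = 100 - (SiO2 + Na2O + others)
  CaO = 100 - (72.7 + 13.8 + 3.9) = 9.6%

9.6%


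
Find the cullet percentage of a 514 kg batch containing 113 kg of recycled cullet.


Cullet ratio = (cullet mass / total batch mass) * 100
  Ratio = 113 / 514 * 100 = 21.98%

21.98%


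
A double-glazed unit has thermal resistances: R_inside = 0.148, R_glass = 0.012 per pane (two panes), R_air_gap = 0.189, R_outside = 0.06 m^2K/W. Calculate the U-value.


Total thermal resistance (series):
  R_total = R_in + R_glass + R_air + R_glass + R_out
  R_total = 0.148 + 0.012 + 0.189 + 0.012 + 0.06 = 0.421 m^2K/W
U-value = 1 / R_total = 1 / 0.421 = 2.375 W/m^2K

2.375 W/m^2K


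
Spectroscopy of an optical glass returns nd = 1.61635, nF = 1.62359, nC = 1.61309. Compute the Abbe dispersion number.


Abbe number formula: Vd = (nd - 1) / (nF - nC)
  nd - 1 = 1.61635 - 1 = 0.61635
  nF - nC = 1.62359 - 1.61309 = 0.0105
  Vd = 0.61635 / 0.0105 = 58.7

58.7


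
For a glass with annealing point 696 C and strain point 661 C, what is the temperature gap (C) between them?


Gap = T_anneal - T_strain:
  gap = 696 - 661 = 35 C

35 C


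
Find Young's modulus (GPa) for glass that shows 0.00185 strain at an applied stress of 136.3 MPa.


Young's modulus: E = stress / strain
  E = 136.3 MPa / 0.00185 = 73675.68 MPa
Convert to GPa: 73675.68 / 1000 = 73.68 GPa

73.68 GPa


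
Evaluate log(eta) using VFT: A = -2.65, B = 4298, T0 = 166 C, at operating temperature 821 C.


VFT equation: log(eta) = A + B / (T - T0)
  T - T0 = 821 - 166 = 655
  B / (T - T0) = 4298 / 655 = 6.562
  log(eta) = -2.65 + 6.562 = 3.912

3.912


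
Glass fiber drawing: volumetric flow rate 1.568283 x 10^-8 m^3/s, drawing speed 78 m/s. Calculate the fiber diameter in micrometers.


Cross-sectional area from continuity:
  A = Q / v = 1.568283 x 10^-8 / 78 = 2.010619 x 10^-10 m^2
Diameter from circular cross-section:
  d = sqrt(4A / pi) * 10^6 (m -> um)
  d = sqrt(4 * 2.010619 x 10^-10 / pi) * 10^6 = 16.0 um

16.0 um


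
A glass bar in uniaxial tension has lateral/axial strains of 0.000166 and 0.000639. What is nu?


Poisson's ratio: nu = lateral strain / axial strain
  nu = 0.000166 / 0.000639 = 0.2598

0.2598


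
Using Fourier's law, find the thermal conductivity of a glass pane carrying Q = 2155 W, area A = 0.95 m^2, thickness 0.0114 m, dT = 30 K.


Fourier's law rearranged: k = Q * t / (A * dT)
  Numerator = 2155 * 0.0114 = 24.567
  Denominator = 0.95 * 30 = 28.5
  k = 24.567 / 28.5 = 0.862 W/mK

0.862 W/mK


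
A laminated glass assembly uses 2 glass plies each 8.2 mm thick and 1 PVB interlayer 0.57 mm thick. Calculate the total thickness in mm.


Total thickness = glass contribution + PVB contribution
  Glass: 2 * 8.2 = 16.4 mm
  PVB: 1 * 0.57 = 0.57 mm
  Total = 16.4 + 0.57 = 16.97 mm

16.97 mm


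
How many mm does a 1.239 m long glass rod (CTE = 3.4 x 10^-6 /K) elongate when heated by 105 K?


Thermal expansion formula: dL = alpha * L0 * dT
  dL = (3.4 x 10^-6) * 1.239 * 105 = 0.00044232 m
Convert to mm: 0.00044232 * 1000 = 0.4423 mm

0.4423 mm


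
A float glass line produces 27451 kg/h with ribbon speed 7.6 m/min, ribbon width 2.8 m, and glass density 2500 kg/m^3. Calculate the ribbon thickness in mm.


Ribbon cross-section from mass balance:
  Volume rate = throughput / density = 27451 / 2500 = 10.9804 m^3/h
  thickness = volume rate / (speed * 60 * width), i.e.
  thickness = throughput / (60 * speed * width * density) * 1000
  thickness = 27451 / (60 * 7.6 * 2.8 * 2500) * 1000 = 8.6 mm

8.6 mm


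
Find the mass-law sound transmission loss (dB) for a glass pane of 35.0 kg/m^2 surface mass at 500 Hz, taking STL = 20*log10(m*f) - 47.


Mass law: STL = 20 * log10(m * f) - 47
  m * f = 35.0 * 500 = 17500
  log10(17500) = 4.24304
  STL = 20 * 4.24304 - 47 = 84.8608 - 47 = 37.9 dB

37.9 dB


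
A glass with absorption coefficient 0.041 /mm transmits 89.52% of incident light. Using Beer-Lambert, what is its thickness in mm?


Rearrange T = exp(-alpha * thickness):
  thickness = -ln(T) / alpha
  T = 89.52/100 = 0.8952
  ln(T) = -0.11071
  -ln(T) = 0.11071
  thickness = 0.11071 / 0.041 = 2.7 mm

2.7 mm


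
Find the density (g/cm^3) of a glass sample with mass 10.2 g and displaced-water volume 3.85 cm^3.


Use the definition of density:
  rho = mass / volume
  rho = 10.2 / 3.85 = 2.649 g/cm^3

2.649 g/cm^3


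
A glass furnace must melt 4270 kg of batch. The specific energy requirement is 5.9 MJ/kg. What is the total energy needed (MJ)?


Total energy = mass * specific energy
  E = 4270 * 5.9 = 25193 MJ

25193 MJ


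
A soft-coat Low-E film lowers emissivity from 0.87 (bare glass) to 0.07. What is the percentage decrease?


Percentage reduction = (1 - coated/uncoated) * 100
  Ratio = 0.07 / 0.87 = 0.0805
  Reduction = (1 - 0.0805) * 100 = 92.0%

92.0%


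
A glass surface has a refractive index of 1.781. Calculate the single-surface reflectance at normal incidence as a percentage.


Fresnel reflectance at normal incidence:
  R = ((n - 1)/(n + 1))^2
  (n - 1)/(n + 1) = (1.781 - 1)/(1.781 + 1) = 0.280834
  R = 0.280834^2 = 0.0788677
  R(%) = 0.0788677 * 100 = 7.887%

7.887%


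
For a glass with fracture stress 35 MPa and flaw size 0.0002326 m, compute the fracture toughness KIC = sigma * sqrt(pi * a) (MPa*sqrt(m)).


Fracture toughness: KIC = sigma * sqrt(pi * a)
  pi * a = pi * 0.0002326 = 0.000730734
  sqrt(pi * a) = 0.027032
  KIC = 35 * 0.027032 = 0.946 MPa*sqrt(m)

0.946 MPa*sqrt(m)


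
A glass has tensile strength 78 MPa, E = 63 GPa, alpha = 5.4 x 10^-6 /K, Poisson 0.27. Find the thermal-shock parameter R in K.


Thermal shock resistance: R = sigma * (1 - nu) / (E * alpha)
  Numerator = 78 * (1 - 0.27) = 56.94
  Denominator = 63 * 1000 * (5.4 x 10^-6) = 0.3402
  R = 56.94 / 0.3402 = 167.4 K

167.4 K


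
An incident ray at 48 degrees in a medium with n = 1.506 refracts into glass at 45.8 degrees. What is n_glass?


Apply Snell's law: n1 * sin(theta1) = n2 * sin(theta2)
  n2 = n1 * sin(theta1) / sin(theta2)
  sin(48) = 0.743145
  sin(45.8) = 0.716911
  n2 = 1.506 * 0.743145 / 0.716911 = 1.5611

1.5611


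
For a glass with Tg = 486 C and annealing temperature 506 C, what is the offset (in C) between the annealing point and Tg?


Offset = T_anneal - Tg:
  offset = 506 - 486 = 20 C

20 C


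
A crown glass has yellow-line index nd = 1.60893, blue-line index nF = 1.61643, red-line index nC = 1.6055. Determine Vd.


Abbe number formula: Vd = (nd - 1) / (nF - nC)
  nd - 1 = 1.60893 - 1 = 0.60893
  nF - nC = 1.61643 - 1.6055 = 0.01093
  Vd = 0.60893 / 0.01093 = 55.71

55.71


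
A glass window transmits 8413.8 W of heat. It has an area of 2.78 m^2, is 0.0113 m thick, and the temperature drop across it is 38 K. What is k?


Fourier's law rearranged: k = Q * t / (A * dT)
  Numerator = 8413.8 * 0.0113 = 95.07594
  Denominator = 2.78 * 38 = 105.64
  k = 95.07594 / 105.64 = 0.9 W/mK

0.9 W/mK


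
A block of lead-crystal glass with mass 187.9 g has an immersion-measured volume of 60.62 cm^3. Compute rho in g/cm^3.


Use the definition of density:
  rho = mass / volume
  rho = 187.9 / 60.62 = 3.1 g/cm^3

3.1 g/cm^3


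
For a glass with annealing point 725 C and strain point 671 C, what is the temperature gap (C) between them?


Gap = T_anneal - T_strain:
  gap = 725 - 671 = 54 C

54 C


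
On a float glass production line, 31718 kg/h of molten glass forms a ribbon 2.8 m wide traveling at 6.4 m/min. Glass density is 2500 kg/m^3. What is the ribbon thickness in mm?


Ribbon cross-section from mass balance:
  Volume rate = throughput / density = 31718 / 2500 = 12.6872 m^3/h
  thickness = volume rate / (speed * 60 * width), i.e.
  thickness = throughput / (60 * speed * width * density) * 1000
  thickness = 31718 / (60 * 6.4 * 2.8 * 2500) * 1000 = 11.8 mm

11.8 mm


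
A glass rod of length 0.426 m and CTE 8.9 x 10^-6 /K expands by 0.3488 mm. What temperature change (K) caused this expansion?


Rearrange dL = alpha * L0 * dT for dT:
  dT = dL / (alpha * L0)
  dL (m) = 0.3488 / 1000 = 0.0003488
  dT = 0.0003488 / ((8.9 x 10^-6) * 0.426) = 92.0 K

92.0 K


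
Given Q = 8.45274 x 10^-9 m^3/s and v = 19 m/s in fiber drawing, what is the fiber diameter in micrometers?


Cross-sectional area from continuity:
  A = Q / v = 8.45274 x 10^-9 / 19 = 4.448811 x 10^-10 m^2
Diameter from circular cross-section:
  d = sqrt(4A / pi) * 10^6 (m -> um)
  d = sqrt(4 * 4.448811 x 10^-10 / pi) * 10^6 = 23.8 um

23.8 um


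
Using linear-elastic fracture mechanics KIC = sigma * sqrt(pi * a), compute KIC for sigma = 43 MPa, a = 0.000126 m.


Fracture toughness: KIC = sigma * sqrt(pi * a)
  pi * a = pi * 0.000126 = 0.000395841
  sqrt(pi * a) = 0.019896
  KIC = 43 * 0.019896 = 0.856 MPa*sqrt(m)

0.856 MPa*sqrt(m)


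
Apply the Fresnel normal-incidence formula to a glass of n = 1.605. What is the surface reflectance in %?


Fresnel reflectance at normal incidence:
  R = ((n - 1)/(n + 1))^2
  (n - 1)/(n + 1) = (1.605 - 1)/(1.605 + 1) = 0.232246
  R = 0.232246^2 = 0.0539382
  R(%) = 0.0539382 * 100 = 5.394%

5.394%


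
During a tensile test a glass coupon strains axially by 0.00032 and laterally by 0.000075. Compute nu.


Poisson's ratio: nu = lateral strain / axial strain
  nu = 0.000075 / 0.00032 = 0.2344

0.2344


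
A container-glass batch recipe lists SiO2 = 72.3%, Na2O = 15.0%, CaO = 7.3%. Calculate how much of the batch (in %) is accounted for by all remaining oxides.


Sum the three major oxides:
  SiO2 + Na2O + CaO = 72.3 + 15.0 + 7.3 = 94.6%
Subtract from 100%:
  Others = 100 - 94.6 = 5.4%

5.4%


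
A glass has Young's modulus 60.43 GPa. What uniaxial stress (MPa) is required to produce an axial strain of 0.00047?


Rearrange E = sigma / epsilon:
  sigma = E * epsilon
  E (MPa) = 60.43 * 1000 = 60430
  sigma = 60430 * 0.00047 = 28.4 MPa

28.4 MPa


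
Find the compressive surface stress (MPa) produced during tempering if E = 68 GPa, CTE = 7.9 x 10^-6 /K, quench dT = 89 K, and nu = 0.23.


Tempering stress: sigma = E * alpha * dT / (1 - nu)
  E (MPa) = 68 * 1000 = 68000
  Numerator = 68000 * (7.9 x 10^-6) * 89 = 47.8108
  Denominator = 1 - 0.23 = 0.77
  sigma = 47.8108 / 0.77 = 62.1 MPa

62.1 MPa


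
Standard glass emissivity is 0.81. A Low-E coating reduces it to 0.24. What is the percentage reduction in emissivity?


Percentage reduction = (1 - coated/uncoated) * 100
  Ratio = 0.24 / 0.81 = 0.2963
  Reduction = (1 - 0.2963) * 100 = 70.4%

70.4%


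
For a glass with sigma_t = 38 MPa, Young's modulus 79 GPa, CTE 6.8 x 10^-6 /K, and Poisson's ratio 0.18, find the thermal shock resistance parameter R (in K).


Thermal shock resistance: R = sigma * (1 - nu) / (E * alpha)
  Numerator = 38 * (1 - 0.18) = 31.16
  Denominator = 79 * 1000 * (6.8 x 10^-6) = 0.5372
  R = 31.16 / 0.5372 = 58.0 K

58.0 K


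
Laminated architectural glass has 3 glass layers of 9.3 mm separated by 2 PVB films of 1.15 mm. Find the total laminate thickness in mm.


Total thickness = glass contribution + PVB contribution
  Glass: 3 * 9.3 = 27.9 mm
  PVB: 2 * 1.15 = 2.3 mm
  Total = 27.9 + 2.3 = 30.2 mm

30.2 mm


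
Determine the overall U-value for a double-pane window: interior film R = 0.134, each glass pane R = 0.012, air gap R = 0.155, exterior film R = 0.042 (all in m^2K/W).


Total thermal resistance (series):
  R_total = R_in + R_glass + R_air + R_glass + R_out
  R_total = 0.134 + 0.012 + 0.155 + 0.012 + 0.042 = 0.355 m^2K/W
U-value = 1 / R_total = 1 / 0.355 = 2.817 W/m^2K

2.817 W/m^2K


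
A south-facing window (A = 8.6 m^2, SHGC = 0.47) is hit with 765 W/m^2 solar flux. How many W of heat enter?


Solar heat gain: Q = Area * SHGC * Irradiance
  Q = 8.6 * 0.47 * 765 = 3092.1 W

3092.1 W


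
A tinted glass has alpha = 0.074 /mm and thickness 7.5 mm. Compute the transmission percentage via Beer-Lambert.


Beer-Lambert law: T = exp(-alpha * thickness)
  exponent = -0.074 * 7.5 = -0.555
  T = exp(-0.555) = 0.5741
  Percentage = 0.5741 * 100 = 57.41%

57.41%


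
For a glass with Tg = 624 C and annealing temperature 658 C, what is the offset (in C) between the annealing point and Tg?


Offset = T_anneal - Tg:
  offset = 658 - 624 = 34 C

34 C


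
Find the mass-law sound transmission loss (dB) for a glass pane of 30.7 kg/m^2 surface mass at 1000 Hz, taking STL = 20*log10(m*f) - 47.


Mass law: STL = 20 * log10(m * f) - 47
  m * f = 30.7 * 1000 = 30700
  log10(30700) = 4.48714
  STL = 20 * 4.48714 - 47 = 89.7428 - 47 = 42.7 dB

42.7 dB


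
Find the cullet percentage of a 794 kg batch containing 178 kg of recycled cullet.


Cullet ratio = (cullet mass / total batch mass) * 100
  Ratio = 178 / 794 * 100 = 22.42%

22.42%


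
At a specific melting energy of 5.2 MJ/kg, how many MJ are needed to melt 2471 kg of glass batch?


Total energy = mass * specific energy
  E = 2471 * 5.2 = 12849.2 MJ

12849.2 MJ


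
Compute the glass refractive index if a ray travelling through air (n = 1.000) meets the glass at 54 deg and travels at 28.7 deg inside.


Apply Snell's law: n1 * sin(theta1) = n2 * sin(theta2)
  n2 = n1 * sin(theta1) / sin(theta2)
  sin(54) = 0.809017
  sin(28.7) = 0.480223
  n2 = 1.000 * 0.809017 / 0.480223 = 1.6847

1.6847


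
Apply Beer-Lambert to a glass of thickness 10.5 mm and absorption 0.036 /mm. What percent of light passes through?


Beer-Lambert law: T = exp(-alpha * thickness)
  exponent = -0.036 * 10.5 = -0.378
  T = exp(-0.378) = 0.6852
  Percentage = 0.6852 * 100 = 68.52%

68.52%


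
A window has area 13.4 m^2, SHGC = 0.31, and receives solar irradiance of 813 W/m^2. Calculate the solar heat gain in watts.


Solar heat gain: Q = Area * SHGC * Irradiance
  Q = 13.4 * 0.31 * 813 = 3377.2 W

3377.2 W


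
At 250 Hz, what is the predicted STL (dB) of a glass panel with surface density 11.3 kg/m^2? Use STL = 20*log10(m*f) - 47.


Mass law: STL = 20 * log10(m * f) - 47
  m * f = 11.3 * 250 = 2825
  log10(2825) = 3.45102
  STL = 20 * 3.45102 - 47 = 69.0204 - 47 = 22.0 dB

22.0 dB


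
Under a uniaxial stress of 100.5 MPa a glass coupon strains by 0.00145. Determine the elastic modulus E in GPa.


Young's modulus: E = stress / strain
  E = 100.5 MPa / 0.00145 = 69310.34 MPa
Convert to GPa: 69310.34 / 1000 = 69.31 GPa

69.31 GPa


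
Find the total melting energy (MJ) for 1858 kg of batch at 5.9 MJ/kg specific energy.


Total energy = mass * specific energy
  E = 1858 * 5.9 = 10962.2 MJ

10962.2 MJ


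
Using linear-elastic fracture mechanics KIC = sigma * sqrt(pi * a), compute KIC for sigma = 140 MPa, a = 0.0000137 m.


Fracture toughness: KIC = sigma * sqrt(pi * a)
  pi * a = pi * 0.0000137 = 0.00004304
  sqrt(pi * a) = 0.00656
  KIC = 140 * 0.00656 = 0.918 MPa*sqrt(m)

0.918 MPa*sqrt(m)


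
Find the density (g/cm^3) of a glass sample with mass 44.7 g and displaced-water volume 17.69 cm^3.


Use the definition of density:
  rho = mass / volume
  rho = 44.7 / 17.69 = 2.527 g/cm^3

2.527 g/cm^3


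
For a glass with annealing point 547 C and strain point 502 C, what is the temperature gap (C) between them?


Gap = T_anneal - T_strain:
  gap = 547 - 502 = 45 C

45 C


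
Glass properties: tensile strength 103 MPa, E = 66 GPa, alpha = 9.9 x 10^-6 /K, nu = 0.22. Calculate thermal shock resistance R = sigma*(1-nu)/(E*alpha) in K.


Thermal shock resistance: R = sigma * (1 - nu) / (E * alpha)
  Numerator = 103 * (1 - 0.22) = 80.34
  Denominator = 66 * 1000 * (9.9 x 10^-6) = 0.6534
  R = 80.34 / 0.6534 = 123.0 K

123.0 K


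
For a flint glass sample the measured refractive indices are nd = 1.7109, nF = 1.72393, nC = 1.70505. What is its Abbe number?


Abbe number formula: Vd = (nd - 1) / (nF - nC)
  nd - 1 = 1.7109 - 1 = 0.7109
  nF - nC = 1.72393 - 1.70505 = 0.01888
  Vd = 0.7109 / 0.01888 = 37.65

37.65


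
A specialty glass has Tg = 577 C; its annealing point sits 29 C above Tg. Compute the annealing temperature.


The annealing temperature is Tg plus the offset:
  T_anneal = 577 + 29 = 606 C

606 C


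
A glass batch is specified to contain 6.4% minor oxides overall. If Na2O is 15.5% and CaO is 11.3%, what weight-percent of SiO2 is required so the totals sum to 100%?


Known pieces sum to 100%:
  SiO2 = 100 - (others + Na2O + CaO)
  SiO2 = 100 - (6.4 + 15.5 + 11.3) = 66.8%

66.8%


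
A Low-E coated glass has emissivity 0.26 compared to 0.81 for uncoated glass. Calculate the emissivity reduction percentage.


Percentage reduction = (1 - coated/uncoated) * 100
  Ratio = 0.26 / 0.81 = 0.321
  Reduction = (1 - 0.321) * 100 = 67.9%

67.9%


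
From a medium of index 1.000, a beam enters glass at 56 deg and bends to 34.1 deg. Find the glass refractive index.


Apply Snell's law: n1 * sin(theta1) = n2 * sin(theta2)
  n2 = n1 * sin(theta1) / sin(theta2)
  sin(56) = 0.829038
  sin(34.1) = 0.560639
  n2 = 1.000 * 0.829038 / 0.560639 = 1.4787

1.4787


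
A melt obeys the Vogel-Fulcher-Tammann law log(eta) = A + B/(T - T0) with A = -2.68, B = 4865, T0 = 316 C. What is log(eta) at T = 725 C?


VFT equation: log(eta) = A + B / (T - T0)
  T - T0 = 725 - 316 = 409
  B / (T - T0) = 4865 / 409 = 11.895
  log(eta) = -2.68 + 11.895 = 9.215

9.215


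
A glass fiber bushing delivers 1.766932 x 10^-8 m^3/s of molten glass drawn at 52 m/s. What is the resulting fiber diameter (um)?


Cross-sectional area from continuity:
  A = Q / v = 1.766932 x 10^-8 / 52 = 3.397946 x 10^-10 m^2
Diameter from circular cross-section:
  d = sqrt(4A / pi) * 10^6 (m -> um)
  d = sqrt(4 * 3.397946 x 10^-10 / pi) * 10^6 = 20.8 um

20.8 um


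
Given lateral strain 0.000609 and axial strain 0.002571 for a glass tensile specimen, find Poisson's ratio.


Poisson's ratio: nu = lateral strain / axial strain
  nu = 0.000609 / 0.002571 = 0.2369

0.2369


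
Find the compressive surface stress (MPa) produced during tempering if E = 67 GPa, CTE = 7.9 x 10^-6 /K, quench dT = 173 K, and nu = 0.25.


Tempering stress: sigma = E * alpha * dT / (1 - nu)
  E (MPa) = 67 * 1000 = 67000
  Numerator = 67000 * (7.9 x 10^-6) * 173 = 91.5689
  Denominator = 1 - 0.25 = 0.75
  sigma = 91.5689 / 0.75 = 122.1 MPa

122.1 MPa


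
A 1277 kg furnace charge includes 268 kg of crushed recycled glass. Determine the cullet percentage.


Cullet ratio = (cullet mass / total batch mass) * 100
  Ratio = 268 / 1277 * 100 = 20.99%

20.99%


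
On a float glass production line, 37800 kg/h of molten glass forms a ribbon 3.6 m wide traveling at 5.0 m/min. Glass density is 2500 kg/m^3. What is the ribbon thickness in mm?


Ribbon cross-section from mass balance:
  Volume rate = throughput / density = 37800 / 2500 = 15.12 m^3/h
  thickness = volume rate / (speed * 60 * width), i.e.
  thickness = throughput / (60 * speed * width * density) * 1000
  thickness = 37800 / (60 * 5.0 * 3.6 * 2500) * 1000 = 14.0 mm

14.0 mm


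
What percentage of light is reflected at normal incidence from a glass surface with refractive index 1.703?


Fresnel reflectance at normal incidence:
  R = ((n - 1)/(n + 1))^2
  (n - 1)/(n + 1) = (1.703 - 1)/(1.703 + 1) = 0.260081
  R = 0.260081^2 = 0.0676421
  R(%) = 0.0676421 * 100 = 6.764%

6.764%


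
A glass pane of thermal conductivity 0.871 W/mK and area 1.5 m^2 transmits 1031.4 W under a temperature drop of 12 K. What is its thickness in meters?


Fourier's law: t = k * A * dT / Q
  t = 0.871 * 1.5 * 12 / 1031.4
  t = 15.678 / 1031.4 = 0.0152 m

0.0152 m


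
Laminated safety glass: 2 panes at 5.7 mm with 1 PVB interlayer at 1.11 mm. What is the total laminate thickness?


Total thickness = glass contribution + PVB contribution
  Glass: 2 * 5.7 = 11.4 mm
  PVB: 1 * 1.11 = 1.11 mm
  Total = 11.4 + 1.11 = 12.51 mm

12.51 mm


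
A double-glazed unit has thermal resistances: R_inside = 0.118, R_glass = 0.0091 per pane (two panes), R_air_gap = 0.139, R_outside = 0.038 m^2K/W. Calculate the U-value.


Total thermal resistance (series):
  R_total = R_in + R_glass + R_air + R_glass + R_out
  R_total = 0.118 + 0.0091 + 0.139 + 0.0091 + 0.038 = 0.3132 m^2K/W
U-value = 1 / R_total = 1 / 0.3132 = 3.193 W/m^2K

3.193 W/m^2K


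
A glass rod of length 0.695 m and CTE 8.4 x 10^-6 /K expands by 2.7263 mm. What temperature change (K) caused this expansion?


Rearrange dL = alpha * L0 * dT for dT:
  dT = dL / (alpha * L0)
  dL (m) = 2.7263 / 1000 = 0.0027263
  dT = 0.0027263 / ((8.4 x 10^-6) * 0.695) = 467.0 K

467.0 K


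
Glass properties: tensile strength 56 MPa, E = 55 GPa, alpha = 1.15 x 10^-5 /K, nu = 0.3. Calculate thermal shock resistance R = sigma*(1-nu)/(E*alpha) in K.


Thermal shock resistance: R = sigma * (1 - nu) / (E * alpha)
  Numerator = 56 * (1 - 0.3) = 39.2
  Denominator = 55 * 1000 * (1.15 x 10^-5) = 0.6325
  R = 39.2 / 0.6325 = 62.0 K

62.0 K


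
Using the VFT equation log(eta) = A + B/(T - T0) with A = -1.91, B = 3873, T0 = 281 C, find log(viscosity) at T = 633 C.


VFT equation: log(eta) = A + B / (T - T0)
  T - T0 = 633 - 281 = 352
  B / (T - T0) = 3873 / 352 = 11.003
  log(eta) = -1.91 + 11.003 = 9.093

9.093


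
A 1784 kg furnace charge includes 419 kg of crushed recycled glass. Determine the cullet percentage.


Cullet ratio = (cullet mass / total batch mass) * 100
  Ratio = 419 / 1784 * 100 = 23.49%

23.49%


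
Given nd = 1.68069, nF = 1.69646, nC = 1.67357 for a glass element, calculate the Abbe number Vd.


Abbe number formula: Vd = (nd - 1) / (nF - nC)
  nd - 1 = 1.68069 - 1 = 0.68069
  nF - nC = 1.69646 - 1.67357 = 0.02289
  Vd = 0.68069 / 0.02289 = 29.74

29.74


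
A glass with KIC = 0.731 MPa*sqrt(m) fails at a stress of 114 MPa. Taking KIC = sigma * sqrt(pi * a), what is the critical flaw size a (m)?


Rearrange KIC = sigma * sqrt(pi * a):
  sqrt(pi * a) = KIC / sigma
  sqrt(pi * a) = 0.731 / 114 = 0.006412
  a = (KIC / sigma)^2 / pi
  a = 0.006412^2 / pi = 0.0000131 m

0.0000131 m


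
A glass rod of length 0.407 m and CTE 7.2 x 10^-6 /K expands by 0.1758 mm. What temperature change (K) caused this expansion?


Rearrange dL = alpha * L0 * dT for dT:
  dT = dL / (alpha * L0)
  dL (m) = 0.1758 / 1000 = 0.0001758
  dT = 0.0001758 / ((7.2 x 10^-6) * 0.407) = 60.0 K

60.0 K


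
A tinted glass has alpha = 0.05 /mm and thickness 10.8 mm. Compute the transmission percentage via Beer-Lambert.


Beer-Lambert law: T = exp(-alpha * thickness)
  exponent = -0.05 * 10.8 = -0.54
  T = exp(-0.54) = 0.5827
  Percentage = 0.5827 * 100 = 58.27%

58.27%


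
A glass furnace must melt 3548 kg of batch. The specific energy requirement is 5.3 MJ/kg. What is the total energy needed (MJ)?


Total energy = mass * specific energy
  E = 3548 * 5.3 = 18804.4 MJ

18804.4 MJ


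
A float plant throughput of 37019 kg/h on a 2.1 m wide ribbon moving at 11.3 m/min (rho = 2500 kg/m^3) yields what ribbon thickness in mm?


Ribbon cross-section from mass balance:
  Volume rate = throughput / density = 37019 / 2500 = 14.8076 m^3/h
  thickness = volume rate / (speed * 60 * width), i.e.
  thickness = throughput / (60 * speed * width * density) * 1000
  thickness = 37019 / (60 * 11.3 * 2.1 * 2500) * 1000 = 10.4 mm

10.4 mm


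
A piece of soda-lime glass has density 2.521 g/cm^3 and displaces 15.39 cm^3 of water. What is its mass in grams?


Rearrange rho = m / V:
  m = rho * V
  m = 2.521 * 15.39 = 38.798 g

38.798 g


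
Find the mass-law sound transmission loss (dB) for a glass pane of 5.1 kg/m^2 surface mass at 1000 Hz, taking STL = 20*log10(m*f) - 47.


Mass law: STL = 20 * log10(m * f) - 47
  m * f = 5.1 * 1000 = 5100
  log10(5100) = 3.70757
  STL = 20 * 3.70757 - 47 = 74.1514 - 47 = 27.2 dB

27.2 dB


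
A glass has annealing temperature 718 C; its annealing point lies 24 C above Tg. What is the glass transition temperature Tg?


Rearrange T_anneal = Tg + offset for Tg:
  Tg = T_anneal - offset = 718 - 24 = 694 C

694 C


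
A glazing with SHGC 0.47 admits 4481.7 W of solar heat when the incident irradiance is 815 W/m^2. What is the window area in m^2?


Rearrange Q = Area * SHGC * Irradiance:
  Area = Q / (SHGC * Irradiance)
  Area = 4481.7 / (0.47 * 815) = 11.7 m^2

11.7 m^2


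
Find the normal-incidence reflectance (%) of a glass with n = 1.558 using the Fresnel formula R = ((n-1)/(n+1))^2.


Fresnel reflectance at normal incidence:
  R = ((n - 1)/(n + 1))^2
  (n - 1)/(n + 1) = (1.558 - 1)/(1.558 + 1) = 0.218139
  R = 0.218139^2 = 0.0475846
  R(%) = 0.0475846 * 100 = 4.758%

4.758%


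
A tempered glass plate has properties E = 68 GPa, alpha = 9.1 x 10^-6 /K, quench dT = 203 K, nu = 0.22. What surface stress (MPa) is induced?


Tempering stress: sigma = E * alpha * dT / (1 - nu)
  E (MPa) = 68 * 1000 = 68000
  Numerator = 68000 * (9.1 x 10^-6) * 203 = 125.6164
  Denominator = 1 - 0.22 = 0.78
  sigma = 125.6164 / 0.78 = 161.0 MPa

161.0 MPa


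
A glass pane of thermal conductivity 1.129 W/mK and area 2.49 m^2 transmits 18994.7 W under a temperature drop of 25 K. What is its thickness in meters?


Fourier's law: t = k * A * dT / Q
  t = 1.129 * 2.49 * 25 / 18994.7
  t = 70.28025 / 18994.7 = 0.0037 m

0.0037 m


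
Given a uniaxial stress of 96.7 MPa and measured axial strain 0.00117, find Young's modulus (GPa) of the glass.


Young's modulus: E = stress / strain
  E = 96.7 MPa / 0.00117 = 82649.57 MPa
Convert to GPa: 82649.57 / 1000 = 82.65 GPa

82.65 GPa


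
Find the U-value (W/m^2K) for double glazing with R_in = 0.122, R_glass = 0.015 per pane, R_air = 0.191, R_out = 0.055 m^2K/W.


Total thermal resistance (series):
  R_total = R_in + R_glass + R_air + R_glass + R_out
  R_total = 0.122 + 0.015 + 0.191 + 0.015 + 0.055 = 0.398 m^2K/W
U-value = 1 / R_total = 1 / 0.398 = 2.513 W/m^2K

2.513 W/m^2K


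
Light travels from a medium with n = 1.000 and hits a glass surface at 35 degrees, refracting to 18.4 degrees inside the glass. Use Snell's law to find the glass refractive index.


Apply Snell's law: n1 * sin(theta1) = n2 * sin(theta2)
  n2 = n1 * sin(theta1) / sin(theta2)
  sin(35) = 0.573576
  sin(18.4) = 0.315649
  n2 = 1.000 * 0.573576 / 0.315649 = 1.8171

1.8171


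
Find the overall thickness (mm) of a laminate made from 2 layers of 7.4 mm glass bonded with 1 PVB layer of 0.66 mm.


Total thickness = glass contribution + PVB contribution
  Glass: 2 * 7.4 = 14.8 mm
  PVB: 1 * 0.66 = 0.66 mm
  Total = 14.8 + 0.66 = 15.46 mm

15.46 mm


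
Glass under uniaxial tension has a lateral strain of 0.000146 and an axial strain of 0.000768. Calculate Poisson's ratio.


Poisson's ratio: nu = lateral strain / axial strain
  nu = 0.000146 / 0.000768 = 0.1901

0.1901


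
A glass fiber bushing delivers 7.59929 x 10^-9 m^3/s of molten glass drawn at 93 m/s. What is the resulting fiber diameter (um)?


Cross-sectional area from continuity:
  A = Q / v = 7.59929 x 10^-9 / 93 = 8.17128 x 10^-11 m^2
Diameter from circular cross-section:
  d = sqrt(4A / pi) * 10^6 (m -> um)
  d = sqrt(4 * 8.17128 x 10^-11 / pi) * 10^6 = 10.2 um

10.2 um


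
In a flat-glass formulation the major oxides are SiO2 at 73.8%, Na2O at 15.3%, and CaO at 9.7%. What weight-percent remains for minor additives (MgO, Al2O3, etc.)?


Sum the three major oxides:
  SiO2 + Na2O + CaO = 73.8 + 15.3 + 9.7 = 98.8%
Subtract from 100%:
  Others = 100 - 98.8 = 1.2%

1.2%


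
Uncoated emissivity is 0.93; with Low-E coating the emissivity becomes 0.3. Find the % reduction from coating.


Percentage reduction = (1 - coated/uncoated) * 100
  Ratio = 0.3 / 0.93 = 0.3226
  Reduction = (1 - 0.3226) * 100 = 67.7%

67.7%


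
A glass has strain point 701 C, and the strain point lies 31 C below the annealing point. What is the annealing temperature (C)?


T_anneal = T_strain + gap:
  T_anneal = 701 + 31 = 732 C

732 C


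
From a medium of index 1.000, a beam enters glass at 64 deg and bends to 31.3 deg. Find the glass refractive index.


Apply Snell's law: n1 * sin(theta1) = n2 * sin(theta2)
  n2 = n1 * sin(theta1) / sin(theta2)
  sin(64) = 0.898794
  sin(31.3) = 0.519519
  n2 = 1.000 * 0.898794 / 0.519519 = 1.7301

1.7301


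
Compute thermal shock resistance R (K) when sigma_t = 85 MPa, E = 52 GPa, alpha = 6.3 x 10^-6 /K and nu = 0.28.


Thermal shock resistance: R = sigma * (1 - nu) / (E * alpha)
  Numerator = 85 * (1 - 0.28) = 61.2
  Denominator = 52 * 1000 * (6.3 x 10^-6) = 0.3276
  R = 61.2 / 0.3276 = 186.8 K

186.8 K


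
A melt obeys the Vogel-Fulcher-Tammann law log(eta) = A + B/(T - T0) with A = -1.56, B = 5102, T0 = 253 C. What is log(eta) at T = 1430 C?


VFT equation: log(eta) = A + B / (T - T0)
  T - T0 = 1430 - 253 = 1177
  B / (T - T0) = 5102 / 1177 = 4.335
  log(eta) = -1.56 + 4.335 = 2.775

2.775


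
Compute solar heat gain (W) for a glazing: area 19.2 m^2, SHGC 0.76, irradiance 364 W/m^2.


Solar heat gain: Q = Area * SHGC * Irradiance
  Q = 19.2 * 0.76 * 364 = 5311.5 W

5311.5 W


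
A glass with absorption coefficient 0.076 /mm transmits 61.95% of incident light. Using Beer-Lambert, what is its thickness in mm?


Rearrange T = exp(-alpha * thickness):
  thickness = -ln(T) / alpha
  T = 61.95/100 = 0.6195
  ln(T) = -0.47884
  -ln(T) = 0.47884
  thickness = 0.47884 / 0.076 = 6.3 mm

6.3 mm


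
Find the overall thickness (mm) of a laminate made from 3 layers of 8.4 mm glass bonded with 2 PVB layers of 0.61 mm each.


Total thickness = glass contribution + PVB contribution
  Glass: 3 * 8.4 = 25.2 mm
  PVB: 2 * 0.61 = 1.22 mm
  Total = 25.2 + 1.22 = 26.42 mm

26.42 mm


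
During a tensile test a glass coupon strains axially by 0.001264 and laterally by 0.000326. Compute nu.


Poisson's ratio: nu = lateral strain / axial strain
  nu = 0.000326 / 0.001264 = 0.2579

0.2579


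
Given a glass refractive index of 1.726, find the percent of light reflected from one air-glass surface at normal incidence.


Fresnel reflectance at normal incidence:
  R = ((n - 1)/(n + 1))^2
  (n - 1)/(n + 1) = (1.726 - 1)/(1.726 + 1) = 0.266324
  R = 0.266324^2 = 0.0709285
  R(%) = 0.0709285 * 100 = 7.093%

7.093%


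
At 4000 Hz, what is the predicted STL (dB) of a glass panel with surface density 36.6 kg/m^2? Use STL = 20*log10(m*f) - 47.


Mass law: STL = 20 * log10(m * f) - 47
  m * f = 36.6 * 4000 = 146400
  log10(146400) = 5.16554
  STL = 20 * 5.16554 - 47 = 103.3108 - 47 = 56.3 dB

56.3 dB


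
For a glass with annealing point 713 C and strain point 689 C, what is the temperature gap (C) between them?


Gap = T_anneal - T_strain:
  gap = 713 - 689 = 24 C

24 C


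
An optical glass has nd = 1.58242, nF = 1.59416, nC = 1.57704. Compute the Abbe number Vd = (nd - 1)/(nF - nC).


Abbe number formula: Vd = (nd - 1) / (nF - nC)
  nd - 1 = 1.58242 - 1 = 0.58242
  nF - nC = 1.59416 - 1.57704 = 0.01712
  Vd = 0.58242 / 0.01712 = 34.02

34.02


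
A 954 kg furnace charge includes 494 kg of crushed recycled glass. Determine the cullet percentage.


Cullet ratio = (cullet mass / total batch mass) * 100
  Ratio = 494 / 954 * 100 = 51.78%

51.78%


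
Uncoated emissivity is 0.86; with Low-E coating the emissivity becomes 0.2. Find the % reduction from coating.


Percentage reduction = (1 - coated/uncoated) * 100
  Ratio = 0.2 / 0.86 = 0.2326
  Reduction = (1 - 0.2326) * 100 = 76.7%

76.7%


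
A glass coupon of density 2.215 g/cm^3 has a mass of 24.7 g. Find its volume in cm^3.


Rearrange rho = m / V:
  V = m / rho
  V = 24.7 / 2.215 = 11.151 cm^3

11.151 cm^3


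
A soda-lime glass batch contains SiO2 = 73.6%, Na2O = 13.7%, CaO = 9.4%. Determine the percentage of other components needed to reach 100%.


Sum the three major oxides:
  SiO2 + Na2O + CaO = 73.6 + 13.7 + 9.4 = 96.7%
Subtract from 100%:
  Others = 100 - 96.7 = 3.3%

3.3%


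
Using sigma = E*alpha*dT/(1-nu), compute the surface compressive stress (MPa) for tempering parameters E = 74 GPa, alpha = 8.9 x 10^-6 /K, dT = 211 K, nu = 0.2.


Tempering stress: sigma = E * alpha * dT / (1 - nu)
  E (MPa) = 74 * 1000 = 74000
  Numerator = 74000 * (8.9 x 10^-6) * 211 = 138.9646
  Denominator = 1 - 0.2 = 0.8
  sigma = 138.9646 / 0.8 = 173.7 MPa

173.7 MPa


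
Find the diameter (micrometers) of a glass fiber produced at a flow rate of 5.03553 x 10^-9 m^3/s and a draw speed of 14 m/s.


Cross-sectional area from continuity:
  A = Q / v = 5.03553 x 10^-9 / 14 = 3.596807 x 10^-10 m^2
Diameter from circular cross-section:
  d = sqrt(4A / pi) * 10^6 (m -> um)
  d = sqrt(4 * 3.596807 x 10^-10 / pi) * 10^6 = 21.4 um

21.4 um


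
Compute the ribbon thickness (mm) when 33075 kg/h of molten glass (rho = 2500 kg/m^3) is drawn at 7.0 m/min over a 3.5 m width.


Ribbon cross-section from mass balance:
  Volume rate = throughput / density = 33075 / 2500 = 13.23 m^3/h
  thickness = volume rate / (speed * 60 * width), i.e.
  thickness = throughput / (60 * speed * width * density) * 1000
  thickness = 33075 / (60 * 7.0 * 3.5 * 2500) * 1000 = 9.0 mm

9.0 mm


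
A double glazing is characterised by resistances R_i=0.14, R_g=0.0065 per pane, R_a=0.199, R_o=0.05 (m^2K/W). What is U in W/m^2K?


Total thermal resistance (series):
  R_total = R_in + R_glass + R_air + R_glass + R_out
  R_total = 0.14 + 0.0065 + 0.199 + 0.0065 + 0.05 = 0.402 m^2K/W
U-value = 1 / R_total = 1 / 0.402 = 2.488 W/m^2K

2.488 W/m^2K


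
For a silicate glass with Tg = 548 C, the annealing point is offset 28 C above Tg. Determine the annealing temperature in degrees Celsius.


The annealing temperature is Tg plus the offset:
  T_anneal = 548 + 28 = 576 C

576 C


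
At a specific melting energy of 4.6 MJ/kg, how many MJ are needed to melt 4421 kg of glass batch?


Total energy = mass * specific energy
  E = 4421 * 4.6 = 20336.6 MJ

20336.6 MJ


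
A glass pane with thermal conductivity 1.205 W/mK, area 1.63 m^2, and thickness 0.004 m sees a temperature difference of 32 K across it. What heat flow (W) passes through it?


Fourier's law: Q = k * A * dT / t
  Q = 1.205 * 1.63 * 32 / 0.004
  Q = 62.8528 / 0.004 = 15713.2 W

15713.2 W


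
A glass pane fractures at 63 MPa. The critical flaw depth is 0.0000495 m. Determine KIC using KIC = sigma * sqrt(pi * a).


Fracture toughness: KIC = sigma * sqrt(pi * a)
  pi * a = pi * 0.0000495 = 0.000155509
  sqrt(pi * a) = 0.01247
  KIC = 63 * 0.01247 = 0.786 MPa*sqrt(m)

0.786 MPa*sqrt(m)


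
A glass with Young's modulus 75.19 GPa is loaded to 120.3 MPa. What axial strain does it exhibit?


Rearrange E = sigma / epsilon:
  epsilon = sigma / E
  E (MPa) = 75.19 * 1000 = 75190
  epsilon = 120.3 / 75190 = 0.0016

0.0016


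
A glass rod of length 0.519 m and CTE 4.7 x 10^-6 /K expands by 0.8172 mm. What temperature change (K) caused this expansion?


Rearrange dL = alpha * L0 * dT for dT:
  dT = dL / (alpha * L0)
  dL (m) = 0.8172 / 1000 = 0.0008172
  dT = 0.0008172 / ((4.7 x 10^-6) * 0.519) = 335.0 K

335.0 K


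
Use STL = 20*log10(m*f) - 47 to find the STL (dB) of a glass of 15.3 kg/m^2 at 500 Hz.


Mass law: STL = 20 * log10(m * f) - 47
  m * f = 15.3 * 500 = 7650
  log10(7650) = 3.88366
  STL = 20 * 3.88366 - 47 = 77.6732 - 47 = 30.7 dB

30.7 dB
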